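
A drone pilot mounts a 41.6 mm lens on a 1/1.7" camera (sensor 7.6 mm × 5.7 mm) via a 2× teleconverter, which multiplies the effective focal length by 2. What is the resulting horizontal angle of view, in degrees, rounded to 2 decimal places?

Effective focal length f = 41.6 × 2 = 83.2 mm.
α = 2·arctan(7.6 / (2 × 83.2)) = 2·arctan(0.04567) ≈ 5.2301°.

5.23°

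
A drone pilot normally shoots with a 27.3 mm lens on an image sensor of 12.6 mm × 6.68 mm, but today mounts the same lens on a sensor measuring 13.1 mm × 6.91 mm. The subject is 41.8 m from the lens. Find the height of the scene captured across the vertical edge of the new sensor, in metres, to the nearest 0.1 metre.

The focal length stays 27.3 mm; the relevant sensor dimension is now h = 6.91 mm. Object distance dₒ = 41.8 m = 41800 mm.
Thin-lens field height W = h·(dₒ − f)/f = 6.91 × (41800 − 27.3)/27.3 ≈ 10573.237 mm = 10.5732 m.

10.6 m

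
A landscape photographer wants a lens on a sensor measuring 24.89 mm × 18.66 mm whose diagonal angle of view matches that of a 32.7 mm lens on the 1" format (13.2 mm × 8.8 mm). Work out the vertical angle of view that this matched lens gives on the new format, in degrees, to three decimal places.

Sensor diagonal = √(13.2² + 8.8²) = √251.6800 ≈ 15.8644 mm.
Sensor diagonal = √(24.89² + 18.66²) = √967.7077 ≈ 31.1080 mm.
Equal diagonal AOV ⇒ f₂ = f₁ · 31.1080/15.8644 = 32.7 × 1.96087 ≈ 64.1203 mm.
Vertical AOV on the new format = 2·arctan(18.66 / (2 × 64.1203)) = 2·arctan(0.14551) ≈ 16.5578°.

16.558°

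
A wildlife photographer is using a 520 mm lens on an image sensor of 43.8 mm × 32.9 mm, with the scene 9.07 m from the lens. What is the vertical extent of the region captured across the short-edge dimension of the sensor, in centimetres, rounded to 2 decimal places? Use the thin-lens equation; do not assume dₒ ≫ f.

dₒ: 9.07 m = 9070 mm.
Similar triangles through the lens centre give W/dₒ = h/dᵢ; with 1/f = 1/dₒ + 1/dᵢ this gives W = h·(dₒ − f)/f.
W = 32.9 mm × (9070 − 520) / 520 = 32.9 × 16.4423 ≈ 540.952 mm = 54.0952 cm.

54.10 cm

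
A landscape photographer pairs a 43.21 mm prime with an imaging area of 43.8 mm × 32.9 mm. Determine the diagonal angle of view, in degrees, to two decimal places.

Sensor diagonal = √(43.8² + 32.9²) = √3000.8500 ≈ 54.7800 mm.
Angle of view α = 2·arctan(d/2f) with d = 54.7800 mm and f = 43.21 mm.
d/2f = 0.63388; arctan(0.63388) ≈ 32.3698°, so α ≈ 64.7397°.

64.74°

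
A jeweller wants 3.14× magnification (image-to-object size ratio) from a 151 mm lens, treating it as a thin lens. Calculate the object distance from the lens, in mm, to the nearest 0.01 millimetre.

With m = dᵢ/dₒ and 1/f = 1/dₒ + 1/dᵢ, substituting dᵢ = m·dₒ gives 1/f = (1 + 1/m)/dₒ, hence dₒ = f·(1 + 1/m).
dₒ = 151 × (1 + 1/3.14) = 151 × 1.31847 ≈ 199.089 mm.

199.09 mm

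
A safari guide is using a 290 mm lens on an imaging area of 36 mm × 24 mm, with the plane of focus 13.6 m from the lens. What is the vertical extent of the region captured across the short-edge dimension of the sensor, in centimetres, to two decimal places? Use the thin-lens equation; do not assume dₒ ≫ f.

dₒ: 13.6 m = 13600 mm.
Similar triangles through the lens centre give W/dₒ = h/dᵢ; with 1/f = 1/dₒ + 1/dᵢ this gives W = h·(dₒ − f)/f.
W = 24 mm × (13600 − 290) / 290 = 24 × 45.8966 ≈ 1101.517 mm = 110.152 cm.

110.15 cm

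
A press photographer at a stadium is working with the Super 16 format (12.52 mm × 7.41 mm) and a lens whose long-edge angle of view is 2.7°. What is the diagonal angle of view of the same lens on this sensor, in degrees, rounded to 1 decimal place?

From the long-edge AOV: f = 12.52 / (2·tan(1.35°)) = 12.52 / 0.04713 ≈ 265.6335 mm.
Sensor diagonal = √(12.52² + 7.41²) = √211.6585 ≈ 14.5485 mm.
Diagonal AOV = 2·arctan(14.5485 / (2 × 265.6335)) = 2·arctan(0.02738) ≈ 3.1373°.

3.1°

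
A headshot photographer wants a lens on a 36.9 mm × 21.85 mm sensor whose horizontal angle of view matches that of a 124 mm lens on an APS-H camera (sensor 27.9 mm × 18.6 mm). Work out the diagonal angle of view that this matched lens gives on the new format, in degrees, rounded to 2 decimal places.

14.90°

Equal horizontal AOV ⇒ f₂ = f₁ · 36.9/27.9 = 124 × 1.32258 ≈ 164.0000 mm.
Sensor diagonal = √(36.9² + 21.85²) = √1839.0325 ≈ 42.8839 mm.
Diagonal AOV on the new format = 2·arctan(42.8839 / (2 × 164.0000)) = 2·arctan(0.13074) ≈ 14.8976°.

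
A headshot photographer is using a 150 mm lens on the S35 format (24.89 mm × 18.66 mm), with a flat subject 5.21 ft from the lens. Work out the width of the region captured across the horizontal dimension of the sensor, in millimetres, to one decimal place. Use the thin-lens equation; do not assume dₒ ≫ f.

dₒ: 5.21 ft × 304.8 mm/ft = 1588.01 mm.
Similar triangles through the lens centre give W/dₒ = w/dᵢ; with 1/f = 1/dₒ + 1/dᵢ this gives W = w·(dₒ − f)/f.
W = 24.89 mm × (1588.01 − 150) / 150 = 24.89 × 9.5867 ≈ 238.613 mm.

238.6 mm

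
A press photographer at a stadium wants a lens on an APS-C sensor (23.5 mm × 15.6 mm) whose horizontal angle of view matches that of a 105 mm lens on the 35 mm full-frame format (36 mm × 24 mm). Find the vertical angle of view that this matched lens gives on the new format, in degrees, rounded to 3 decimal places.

Equal horizontal AOV ⇒ f₂ = f₁ · 23.5/36 = 105 × 0.65278 ≈ 68.5417 mm.
Vertical AOV on the new format = 2·arctan(15.6 / (2 × 68.5417)) = 2·arctan(0.11380) ≈ 12.9846°.

12.985°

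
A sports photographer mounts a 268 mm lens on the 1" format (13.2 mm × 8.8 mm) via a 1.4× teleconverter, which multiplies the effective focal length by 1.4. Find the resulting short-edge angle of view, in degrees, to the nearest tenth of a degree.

1.3°

Effective focal length f = 268 × 1.4 = 375.2 mm.
α = 2·arctan(8.8 / (2 × 375.2)) = 2·arctan(0.01173) ≈ 1.3438°.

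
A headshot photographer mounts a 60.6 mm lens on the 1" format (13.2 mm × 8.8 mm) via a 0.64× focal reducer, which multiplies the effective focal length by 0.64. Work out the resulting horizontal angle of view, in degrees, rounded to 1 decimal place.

Effective focal length f = 60.6 × 0.64 = 38.784 mm.
α = 2·arctan(13.2 / (2 × 38.784)) = 2·arctan(0.17017) ≈ 19.3154°.

19.3°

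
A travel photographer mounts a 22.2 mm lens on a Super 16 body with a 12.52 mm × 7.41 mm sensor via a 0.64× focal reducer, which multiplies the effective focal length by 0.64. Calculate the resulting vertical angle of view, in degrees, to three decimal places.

Effective focal length f = 22.2 × 0.64 = 14.208 mm.
α = 2·arctan(7.41 / (2 × 14.208)) = 2·arctan(0.26077) ≈ 29.2309°.

29.231°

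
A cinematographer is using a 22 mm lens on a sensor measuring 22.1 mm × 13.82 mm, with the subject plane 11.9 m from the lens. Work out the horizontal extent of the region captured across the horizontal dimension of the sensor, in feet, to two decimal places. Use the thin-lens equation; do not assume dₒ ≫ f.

dₒ: 11.9 m = 11900 mm.
Similar triangles through the lens centre give W/dₒ = w/dᵢ; with 1/f = 1/dₒ + 1/dᵢ this gives W = w·(dₒ − f)/f.
W = 22.1 mm × (11900 − 22) / 22 = 22.1 × 539.9091 ≈ 11931.991 mm = 11931.991/304.8 ft = 39.147 ft.

39.15 ft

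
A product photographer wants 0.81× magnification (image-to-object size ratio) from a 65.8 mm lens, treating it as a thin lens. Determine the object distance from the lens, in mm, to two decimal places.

With m = dᵢ/dₒ and 1/f = 1/dₒ + 1/dᵢ, substituting dᵢ = m·dₒ gives 1/f = (1 + 1/m)/dₒ, hence dₒ = f·(1 + 1/m).
dₒ = 65.8 × (1 + 1/0.81) = 65.8 × 2.23457 ≈ 147.035 mm.

147.03 mm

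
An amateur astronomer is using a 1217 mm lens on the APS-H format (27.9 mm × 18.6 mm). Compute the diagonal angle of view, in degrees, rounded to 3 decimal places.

1.579°

Sensor diagonal = √(27.9² + 18.6²) = √1124.3700 ≈ 33.5316 mm.
Angle of view α = 2·arctan(d/2f) with d = 33.5316 mm and f = 1217 mm.
d/2f = 0.01378; arctan(0.01378) ≈ 0.7893°, so α ≈ 1.5786°.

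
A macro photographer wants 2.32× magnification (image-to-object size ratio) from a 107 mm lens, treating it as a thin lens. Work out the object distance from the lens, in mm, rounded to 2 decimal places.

With m = dᵢ/dₒ and 1/f = 1/dₒ + 1/dᵢ, substituting dᵢ = m·dₒ gives 1/f = (1 + 1/m)/dₒ, hence dₒ = f·(1 + 1/m).
dₒ = 107 × (1 + 1/2.32) = 107 × 1.43103 ≈ 153.121 mm.

153.12 mm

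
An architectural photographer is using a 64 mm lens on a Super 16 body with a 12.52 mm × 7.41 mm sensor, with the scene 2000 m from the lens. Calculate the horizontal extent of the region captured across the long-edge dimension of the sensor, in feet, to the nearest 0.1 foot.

1283.6 ft

dₒ: 2000 m = 2e+06 mm.
Similar triangles through the lens centre give W/dₒ = w/dᵢ; with 1/f = 1/dₒ + 1/dᵢ this gives W = w·(dₒ − f)/f.
W = 12.52 mm × (2e+06 − 64) / 64 = 12.52 × 31249.0000 ≈ 391237.480 mm = 391237.480/304.8 ft = 1283.59 ft.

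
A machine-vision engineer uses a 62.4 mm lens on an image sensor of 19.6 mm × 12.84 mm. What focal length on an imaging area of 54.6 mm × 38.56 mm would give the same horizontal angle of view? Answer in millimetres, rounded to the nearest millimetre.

174 mm

Equal angle of view means equal width/f ratio, so f₂ = f₁ · (width₂/width₁) = 62.4 × 54.6/19.6.
f₂ = 62.4 × 2.78571 ≈ 173.829 mm.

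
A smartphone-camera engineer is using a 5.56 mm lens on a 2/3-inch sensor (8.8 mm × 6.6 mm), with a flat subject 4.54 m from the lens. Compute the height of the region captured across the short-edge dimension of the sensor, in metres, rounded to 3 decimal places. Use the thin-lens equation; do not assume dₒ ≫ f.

dₒ: 4.54 m = 4540 mm.
Similar triangles through the lens centre give W/dₒ = h/dᵢ; with 1/f = 1/dₒ + 1/dᵢ this gives W = h·(dₒ − f)/f.
W = 6.6 mm × (4540 − 5.56) / 5.56 = 6.6 × 815.5468 ≈ 5382.609 mm = 5.38261 m.

5.383 m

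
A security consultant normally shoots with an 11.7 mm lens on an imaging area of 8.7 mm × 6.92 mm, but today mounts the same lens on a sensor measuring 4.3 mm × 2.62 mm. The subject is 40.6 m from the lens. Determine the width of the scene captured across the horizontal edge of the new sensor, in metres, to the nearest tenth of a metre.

The focal length stays 11.7 mm; the relevant sensor dimension is now w = 4.3 mm. Object distance dₒ = 40.6 m = 40600 mm.
Thin-lens field width W = w·(dₒ − f)/f = 4.3 × (40600 − 11.7)/11.7 ≈ 14917.068 mm = 14.9171 m.

14.9 m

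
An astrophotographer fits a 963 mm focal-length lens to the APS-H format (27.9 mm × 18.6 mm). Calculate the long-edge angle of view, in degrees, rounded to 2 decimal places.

1.66°

Angle of view α = 2·arctan(w/2f) with w = 27.9 mm and f = 963 mm.
w/2f = 0.01449; arctan(0.01449) ≈ 0.8299°, so α ≈ 1.6599°.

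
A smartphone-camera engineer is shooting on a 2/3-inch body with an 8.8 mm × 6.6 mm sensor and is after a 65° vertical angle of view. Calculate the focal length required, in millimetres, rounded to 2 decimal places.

From α = 2·arctan(h/2f) we get f = h / (2·tan(α/2)).
With h = 6.6 mm and α/2 = 32.5°, tan(α/2) ≈ 0.63707, so f ≈ 6.6 / 1.27414 ≈ 5.1800 mm.

5.18 mm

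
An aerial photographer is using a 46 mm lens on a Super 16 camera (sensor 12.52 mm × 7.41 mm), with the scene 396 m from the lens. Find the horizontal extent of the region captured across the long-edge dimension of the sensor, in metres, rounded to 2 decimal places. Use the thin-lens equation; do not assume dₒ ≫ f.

dₒ: 396 m = 396000 mm.
Similar triangles through the lens centre give W/dₒ = w/dᵢ; with 1/f = 1/dₒ + 1/dᵢ this gives W = w·(dₒ − f)/f.
W = 12.52 mm × (396000 − 46) / 46 = 12.52 × 8607.6957 ≈ 107768.350 mm = 107.768 m.

107.77 m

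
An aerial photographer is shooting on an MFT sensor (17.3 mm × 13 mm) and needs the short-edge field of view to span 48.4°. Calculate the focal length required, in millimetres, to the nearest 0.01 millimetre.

From α = 2·arctan(h/2f) we get f = h / (2·tan(α/2)).
With h = 13 mm and α/2 = 24.2°, tan(α/2) ≈ 0.44942, so f ≈ 13 / 0.89884 ≈ 14.4632 mm.

14.46 mm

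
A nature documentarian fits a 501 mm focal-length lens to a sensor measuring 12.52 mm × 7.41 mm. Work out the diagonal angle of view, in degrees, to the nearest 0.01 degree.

1.66°

Sensor diagonal = √(12.52² + 7.41²) = √211.6585 ≈ 14.5485 mm.
Angle of view α = 2·arctan(d/2f) with d = 14.5485 mm and f = 501 mm.
d/2f = 0.01452; arctan(0.01452) ≈ 0.8318°, so α ≈ 1.6637°.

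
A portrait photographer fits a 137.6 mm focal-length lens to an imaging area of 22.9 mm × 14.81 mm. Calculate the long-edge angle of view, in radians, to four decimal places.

0.1660 rad

Angle of view α = 2·arctan(w/2f) with w = 22.9 mm and f = 137.6 mm.
w/2f = 0.08321; arctan(0.08321) ≈ 0.0830 rad, so α ≈ 0.1660 rad.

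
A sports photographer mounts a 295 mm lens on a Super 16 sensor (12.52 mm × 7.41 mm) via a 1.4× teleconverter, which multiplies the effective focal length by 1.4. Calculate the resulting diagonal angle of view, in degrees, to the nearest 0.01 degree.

2.02°

Effective focal length f = 295 × 1.4 = 413 mm.
Sensor diagonal = √(12.52² + 7.41²) = √211.6585 ≈ 14.5485 mm.
α = 2·arctan(14.548 / (2 × 413)) = 2·arctan(0.01761) ≈ 2.0181°.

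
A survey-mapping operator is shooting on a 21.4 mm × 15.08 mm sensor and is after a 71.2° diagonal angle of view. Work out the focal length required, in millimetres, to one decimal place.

Sensor diagonal = √(21.4² + 15.08²) = √685.3664 ≈ 26.1795 mm.
From α = 2·arctan(d/2f) we get f = d / (2·tan(α/2)).
With d = 26.1795 mm and α/2 = 35.6°, tan(α/2) ≈ 0.71593, so f ≈ 26.1795 / 1.43186 ≈ 18.2836 mm.

18.3 mm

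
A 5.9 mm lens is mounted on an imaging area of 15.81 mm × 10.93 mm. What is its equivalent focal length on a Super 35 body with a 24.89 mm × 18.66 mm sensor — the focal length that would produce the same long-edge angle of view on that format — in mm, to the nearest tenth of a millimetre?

Equal angle of view means equal width/f ratio, so f₂ = f₁ · (width₂/width₁) = 5.9 × 24.89/15.81.
f₂ = 5.9 × 1.57432 ≈ 9.288 mm.

9.3 mm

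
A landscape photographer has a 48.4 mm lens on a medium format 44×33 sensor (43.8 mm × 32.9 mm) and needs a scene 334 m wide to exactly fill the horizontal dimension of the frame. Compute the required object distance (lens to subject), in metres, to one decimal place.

W: 334 m = 334000 mm.
Magnification m = w/W = dᵢ/dₒ; combined with 1/f = 1/dₒ + 1/dᵢ this gives dₒ = f·(1 + W/w).
dₒ = 48.4 mm × (1 + 334000/43.8) = 48.4 × 7626.5708 ≈ 369126.026 mm = 369.126 m.

369.1 m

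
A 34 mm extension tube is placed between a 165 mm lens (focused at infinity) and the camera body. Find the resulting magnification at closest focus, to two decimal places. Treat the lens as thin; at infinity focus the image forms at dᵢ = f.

0.21×

The tube moves the image plane from f to f + e, so dᵢ = 165 + 34 = 199 mm. Focus is achieved when 1/f = 1/dₒ + 1/dᵢ, giving dₒ = 1/(1/f − 1/(f+e)).
Magnification m = dᵢ/dₒ = (f+e)·(1/f − 1/(f+e)) = e/f = 34/165 ≈ 0.2061.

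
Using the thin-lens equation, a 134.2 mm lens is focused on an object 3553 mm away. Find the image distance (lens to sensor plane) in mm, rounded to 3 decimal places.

139.468 mm

1/dᵢ = 1/f − 1/dₒ = 1/134.2 − 1/3553 = 0.0071701 mm⁻¹.
dᵢ = 1/0.0071701 ≈ 139.4678 mm.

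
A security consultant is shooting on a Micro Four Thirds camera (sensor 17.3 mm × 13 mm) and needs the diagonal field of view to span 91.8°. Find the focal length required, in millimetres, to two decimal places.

Sensor diagonal = √(17.3² + 13²) = √468.2900 ≈ 21.6400 mm.
From α = 2·arctan(d/2f) we get f = d / (2·tan(α/2)).
With d = 21.6400 mm and α/2 = 45.9°, tan(α/2) ≈ 1.03192, so f ≈ 21.6400 / 2.06384 ≈ 10.4853 mm.

10.49 mm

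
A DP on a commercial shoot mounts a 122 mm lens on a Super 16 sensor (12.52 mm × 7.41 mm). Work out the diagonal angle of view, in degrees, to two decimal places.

Sensor diagonal = √(12.52² + 7.41²) = √211.6585 ≈ 14.5485 mm.
Angle of view α = 2·arctan(d/2f) with d = 14.5485 mm and f = 122 mm.
d/2f = 0.05962; arctan(0.05962) ≈ 3.4122°, so α ≈ 6.8244°.

6.82°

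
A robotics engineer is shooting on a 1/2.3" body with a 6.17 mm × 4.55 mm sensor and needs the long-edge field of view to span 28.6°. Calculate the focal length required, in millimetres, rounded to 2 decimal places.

From α = 2·arctan(w/2f) we get f = w / (2·tan(α/2)).
With w = 6.17 mm and α/2 = 14.3°, tan(α/2) ≈ 0.25490, so f ≈ 6.17 / 0.50979 ≈ 12.1029 mm.

12.10 mm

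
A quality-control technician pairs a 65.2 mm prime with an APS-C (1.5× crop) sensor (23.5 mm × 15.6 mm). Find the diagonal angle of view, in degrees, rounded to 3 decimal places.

Sensor diagonal = √(23.5² + 15.6²) = √795.6100 ≈ 28.2066 mm.
Angle of view α = 2·arctan(d/2f) with d = 28.2066 mm and f = 65.2 mm.
d/2f = 0.21631; arctan(0.21631) ≈ 12.2055°, so α ≈ 24.4110°.

24.411°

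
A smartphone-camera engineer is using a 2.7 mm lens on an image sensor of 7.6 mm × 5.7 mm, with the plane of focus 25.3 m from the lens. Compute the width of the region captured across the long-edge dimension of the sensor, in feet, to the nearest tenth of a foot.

dₒ: 25.3 m = 25300 mm.
Similar triangles through the lens centre give W/dₒ = w/dᵢ; with 1/f = 1/dₒ + 1/dᵢ this gives W = w·(dₒ − f)/f.
W = 7.6 mm × (25300 − 2.7) / 2.7 = 7.6 × 9369.3704 ≈ 71207.215 mm = 71207.215/304.8 ft = 233.619 ft.

233.6 ft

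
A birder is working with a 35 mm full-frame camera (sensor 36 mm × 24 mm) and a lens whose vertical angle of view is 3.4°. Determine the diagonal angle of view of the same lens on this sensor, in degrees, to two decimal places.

From the vertical AOV: f = 24 / (2·tan(1.7°)) = 24 / 0.05936 ≈ 404.3221 mm.
Sensor diagonal = √(36² + 24²) = √1872.0000 ≈ 43.2666 mm.
Diagonal AOV = 2·arctan(43.2666 / (2 × 404.3221)) = 2·arctan(0.05351) ≈ 6.1254°.

6.13°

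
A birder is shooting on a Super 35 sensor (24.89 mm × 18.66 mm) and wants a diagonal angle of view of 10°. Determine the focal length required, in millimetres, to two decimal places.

177.78 mm

Sensor diagonal = √(24.89² + 18.66²) = √967.7077 ≈ 31.1080 mm.
From α = 2·arctan(d/2f) we get f = d / (2·tan(α/2)).
With d = 31.1080 mm and α/2 = 5°, tan(α/2) ≈ 0.08749, so f ≈ 31.1080 / 0.17498 ≈ 177.7830 mm.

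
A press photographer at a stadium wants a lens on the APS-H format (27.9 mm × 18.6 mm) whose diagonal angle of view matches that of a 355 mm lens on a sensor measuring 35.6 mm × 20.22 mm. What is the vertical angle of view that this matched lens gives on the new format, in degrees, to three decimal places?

3.664°

Sensor diagonal = √(35.6² + 20.22²) = √1676.2084 ≈ 40.9415 mm.
Sensor diagonal = √(27.9² + 18.6²) = √1124.3700 ≈ 33.5316 mm.
Equal diagonal AOV ⇒ f₂ = f₁ · 33.5316/40.9415 = 355 × 0.81901 ≈ 290.7495 mm.
Vertical AOV on the new format = 2·arctan(18.6 / (2 × 290.7495)) = 2·arctan(0.03199) ≈ 3.6641°.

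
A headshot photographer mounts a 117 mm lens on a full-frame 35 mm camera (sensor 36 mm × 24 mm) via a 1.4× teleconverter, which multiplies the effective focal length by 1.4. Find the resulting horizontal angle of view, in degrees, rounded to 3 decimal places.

12.542°

Effective focal length f = 117 × 1.4 = 163.8 mm.
α = 2·arctan(36 / (2 × 163.8)) = 2·arctan(0.10989) ≈ 12.5422°.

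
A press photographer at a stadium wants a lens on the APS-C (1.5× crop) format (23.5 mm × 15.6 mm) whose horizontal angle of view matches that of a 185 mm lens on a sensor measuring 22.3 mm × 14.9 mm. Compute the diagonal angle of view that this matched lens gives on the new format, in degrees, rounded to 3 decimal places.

Equal horizontal AOV ⇒ f₂ = f₁ · 23.5/22.3 = 185 × 1.05381 ≈ 194.9552 mm.
Sensor diagonal = √(23.5² + 15.6²) = √795.6100 ≈ 28.2066 mm.
Diagonal AOV on the new format = 2·arctan(28.2066 / (2 × 194.9552)) = 2·arctan(0.07234) ≈ 8.2753°.

8.275°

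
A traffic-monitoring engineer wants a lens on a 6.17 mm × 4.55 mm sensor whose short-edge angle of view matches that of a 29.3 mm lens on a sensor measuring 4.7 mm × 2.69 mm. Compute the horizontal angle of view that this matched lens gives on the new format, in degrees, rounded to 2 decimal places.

7.12°

Equal short-edge AOV ⇒ f₂ = f₁ · 4.55/2.69 = 29.3 × 1.69145 ≈ 49.5595 mm.
Horizontal AOV on the new format = 2·arctan(6.17 / (2 × 49.5595)) = 2·arctan(0.06225) ≈ 7.1240°.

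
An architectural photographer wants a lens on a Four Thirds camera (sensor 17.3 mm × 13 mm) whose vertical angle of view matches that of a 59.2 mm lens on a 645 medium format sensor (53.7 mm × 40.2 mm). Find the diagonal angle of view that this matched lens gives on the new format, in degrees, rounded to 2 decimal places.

58.95°

Equal vertical AOV ⇒ f₂ = f₁ · 13/40.2 = 59.2 × 0.32338 ≈ 19.1443 mm.
Sensor diagonal = √(17.3² + 13²) = √468.2900 ≈ 21.6400 mm.
Diagonal AOV on the new format = 2·arctan(21.6400 / (2 × 19.1443)) = 2·arctan(0.56518) ≈ 58.9487°.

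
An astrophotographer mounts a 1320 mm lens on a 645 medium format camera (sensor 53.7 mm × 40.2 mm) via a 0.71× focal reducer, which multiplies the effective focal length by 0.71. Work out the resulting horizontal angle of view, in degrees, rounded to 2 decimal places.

3.28°

Effective focal length f = 1320 × 0.71 = 937.2 mm.
α = 2·arctan(53.7 / (2 × 937.2)) = 2·arctan(0.02865) ≈ 3.2821°.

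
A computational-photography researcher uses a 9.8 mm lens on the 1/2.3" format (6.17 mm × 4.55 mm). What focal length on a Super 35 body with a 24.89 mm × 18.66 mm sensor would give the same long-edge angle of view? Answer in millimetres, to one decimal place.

Equal angle of view means equal width/f ratio, so f₂ = f₁ · (width₂/width₁) = 9.8 × 24.89/6.17.
f₂ = 9.8 × 4.03404 ≈ 39.534 mm.

39.5 mm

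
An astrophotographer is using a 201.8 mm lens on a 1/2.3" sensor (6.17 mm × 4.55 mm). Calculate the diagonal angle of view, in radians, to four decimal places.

0.0380 rad

Sensor diagonal = √(6.17² + 4.55²) = √58.7714 ≈ 7.6663 mm.
Angle of view α = 2·arctan(d/2f) with d = 7.6663 mm and f = 201.8 mm.
d/2f = 0.01899; arctan(0.01899) ≈ 0.0190 rad, so α ≈ 0.0380 rad.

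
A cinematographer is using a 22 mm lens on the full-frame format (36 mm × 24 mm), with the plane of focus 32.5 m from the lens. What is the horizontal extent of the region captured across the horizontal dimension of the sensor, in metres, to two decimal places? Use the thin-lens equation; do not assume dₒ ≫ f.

dₒ: 32.5 m = 32500 mm.
Similar triangles through the lens centre give W/dₒ = w/dᵢ; with 1/f = 1/dₒ + 1/dᵢ this gives W = w·(dₒ − f)/f.
W = 36 mm × (32500 − 22) / 22 = 36 × 1476.2727 ≈ 53145.818 mm = 53.1458 m.

53.15 m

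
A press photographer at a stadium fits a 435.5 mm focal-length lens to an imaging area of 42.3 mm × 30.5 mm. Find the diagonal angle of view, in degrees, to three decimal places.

Sensor diagonal = √(42.3² + 30.5²) = √2719.5400 ≈ 52.1492 mm.
Angle of view α = 2·arctan(d/2f) with d = 52.1492 mm and f = 435.5 mm.
d/2f = 0.05987; arctan(0.05987) ≈ 3.4264°, so α ≈ 6.8527°.

6.853°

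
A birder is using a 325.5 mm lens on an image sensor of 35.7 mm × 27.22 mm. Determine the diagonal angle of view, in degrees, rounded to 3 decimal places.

7.890°

Sensor diagonal = √(35.7² + 27.22²) = √2015.4184 ≈ 44.8934 mm.
Angle of view α = 2·arctan(d/2f) with d = 44.8934 mm and f = 325.5 mm.
d/2f = 0.06896; arctan(0.06896) ≈ 3.9449°, so α ≈ 7.8898°.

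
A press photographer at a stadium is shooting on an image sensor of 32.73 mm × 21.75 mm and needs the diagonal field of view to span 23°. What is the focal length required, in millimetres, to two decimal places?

96.58 mm

Sensor diagonal = √(32.73² + 21.75²) = √1544.3154 ≈ 39.2978 mm.
From α = 2·arctan(d/2f) we get f = d / (2·tan(α/2)).
With d = 39.2978 mm and α/2 = 11.5°, tan(α/2) ≈ 0.20345, so f ≈ 39.2978 / 0.40690 ≈ 96.5774 mm.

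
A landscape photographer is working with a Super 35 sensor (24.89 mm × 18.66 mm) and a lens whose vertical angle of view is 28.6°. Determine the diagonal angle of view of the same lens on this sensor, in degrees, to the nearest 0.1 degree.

From the vertical AOV: f = 18.66 / (2·tan(14.3°)) = 18.66 / 0.50979 ≈ 36.6030 mm.
Sensor diagonal = √(24.89² + 18.66²) = √967.7077 ≈ 31.1080 mm.
Diagonal AOV = 2·arctan(31.1080 / (2 × 36.6030)) = 2·arctan(0.42494) ≈ 46.0449°.

46.0°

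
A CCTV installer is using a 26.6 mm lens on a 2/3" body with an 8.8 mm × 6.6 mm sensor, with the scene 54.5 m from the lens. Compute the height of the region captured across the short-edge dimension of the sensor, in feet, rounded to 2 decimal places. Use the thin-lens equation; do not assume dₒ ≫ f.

44.34 ft

dₒ: 54.5 m = 54500 mm.
Similar triangles through the lens centre give W/dₒ = h/dᵢ; with 1/f = 1/dₒ + 1/dᵢ this gives W = h·(dₒ − f)/f.
W = 6.6 mm × (54500 − 26.6) / 26.6 = 6.6 × 2047.8722 ≈ 13515.956 mm = 13515.956/304.8 ft = 44.3437 ft.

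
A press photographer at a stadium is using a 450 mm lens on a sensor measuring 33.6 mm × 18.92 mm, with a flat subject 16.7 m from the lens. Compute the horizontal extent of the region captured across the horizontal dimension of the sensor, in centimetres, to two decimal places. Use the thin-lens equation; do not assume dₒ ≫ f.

dₒ: 16.7 m = 16700 mm.
Similar triangles through the lens centre give W/dₒ = w/dᵢ; with 1/f = 1/dₒ + 1/dᵢ this gives W = w·(dₒ − f)/f.
W = 33.6 mm × (16700 − 450) / 450 = 33.6 × 36.1111 ≈ 1213.333 mm = 121.333 cm.

121.33 cm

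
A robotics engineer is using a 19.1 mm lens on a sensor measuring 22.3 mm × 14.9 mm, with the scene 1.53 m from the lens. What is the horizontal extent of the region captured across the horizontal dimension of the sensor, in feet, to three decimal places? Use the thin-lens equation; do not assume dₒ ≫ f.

5.788 ft

dₒ: 1.53 m = 1530 mm.
Similar triangles through the lens centre give W/dₒ = w/dᵢ; with 1/f = 1/dₒ + 1/dᵢ this gives W = w·(dₒ − f)/f.
W = 22.3 mm × (1530 − 19.1) / 19.1 = 22.3 × 79.1047 ≈ 1764.035 mm = 1764.035/304.8 ft = 5.78752 ft.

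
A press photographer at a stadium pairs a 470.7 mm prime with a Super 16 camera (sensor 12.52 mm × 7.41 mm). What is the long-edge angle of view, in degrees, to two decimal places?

1.52°

Angle of view α = 2·arctan(w/2f) with w = 12.52 mm and f = 470.7 mm.
w/2f = 0.01330; arctan(0.01330) ≈ 0.7620°, so α ≈ 1.5239°.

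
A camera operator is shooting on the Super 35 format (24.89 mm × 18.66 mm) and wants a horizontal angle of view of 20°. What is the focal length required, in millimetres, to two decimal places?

From α = 2·arctan(w/2f) we get f = w / (2·tan(α/2)).
With w = 24.89 mm and α/2 = 10°, tan(α/2) ≈ 0.17633, so f ≈ 24.89 / 0.35265 ≈ 70.5791 mm.

70.58 mm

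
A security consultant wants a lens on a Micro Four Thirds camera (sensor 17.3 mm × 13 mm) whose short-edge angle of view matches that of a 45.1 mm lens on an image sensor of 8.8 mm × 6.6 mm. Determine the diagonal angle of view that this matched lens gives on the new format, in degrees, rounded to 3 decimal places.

Equal short-edge AOV ⇒ f₂ = f₁ · 13/6.6 = 45.1 × 1.96970 ≈ 88.8333 mm.
Sensor diagonal = √(17.3² + 13²) = √468.2900 ≈ 21.6400 mm.
Diagonal AOV on the new format = 2·arctan(21.6400 / (2 × 88.8333)) = 2·arctan(0.12180) ≈ 13.8890°.

13.889°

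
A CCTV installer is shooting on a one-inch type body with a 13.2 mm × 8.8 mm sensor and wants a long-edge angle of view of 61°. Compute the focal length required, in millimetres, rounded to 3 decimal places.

11.205 mm

From α = 2·arctan(w/2f) we get f = w / (2·tan(α/2)).
With w = 13.2 mm and α/2 = 30.5°, tan(α/2) ≈ 0.58905, so f ≈ 13.2 / 1.17809 ≈ 11.2046 mm.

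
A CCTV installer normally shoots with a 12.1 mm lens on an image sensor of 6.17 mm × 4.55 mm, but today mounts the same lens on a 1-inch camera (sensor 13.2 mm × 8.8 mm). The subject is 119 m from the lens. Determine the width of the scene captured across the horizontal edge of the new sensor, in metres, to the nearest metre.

130 m

The focal length stays 12.1 mm; the relevant sensor dimension is now w = 13.2 mm. Object distance dₒ = 119 m = 119000 mm.
Thin-lens field width W = w·(dₒ − f)/f = 13.2 × (119000 − 12.1)/12.1 ≈ 129804.982 mm = 129.805 m.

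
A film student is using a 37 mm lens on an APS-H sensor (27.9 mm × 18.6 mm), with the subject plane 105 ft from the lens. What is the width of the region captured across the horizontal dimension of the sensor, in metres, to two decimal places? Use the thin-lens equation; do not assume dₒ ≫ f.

24.10 m

dₒ: 105 ft × 304.8 mm/ft = 32004.00 mm.
Similar triangles through the lens centre give W/dₒ = w/dᵢ; with 1/f = 1/dₒ + 1/dᵢ this gives W = w·(dₒ − f)/f.
W = 27.9 mm × (32004 − 37) / 37 = 27.9 × 863.9729 ≈ 24104.845 mm = 24.1048 m.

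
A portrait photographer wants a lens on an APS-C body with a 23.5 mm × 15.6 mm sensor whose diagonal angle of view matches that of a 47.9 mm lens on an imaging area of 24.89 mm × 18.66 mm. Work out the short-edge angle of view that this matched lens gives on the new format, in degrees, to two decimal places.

20.36°

Sensor diagonal = √(24.89² + 18.66²) = √967.7077 ≈ 31.1080 mm.
Sensor diagonal = √(23.5² + 15.6²) = √795.6100 ≈ 28.2066 mm.
Equal diagonal AOV ⇒ f₂ = f₁ · 28.2066/31.1080 = 47.9 × 0.90673 ≈ 43.4324 mm.
Short-edge AOV on the new format = 2·arctan(15.6 / (2 × 43.4324)) = 2·arctan(0.17959) ≈ 20.3624°.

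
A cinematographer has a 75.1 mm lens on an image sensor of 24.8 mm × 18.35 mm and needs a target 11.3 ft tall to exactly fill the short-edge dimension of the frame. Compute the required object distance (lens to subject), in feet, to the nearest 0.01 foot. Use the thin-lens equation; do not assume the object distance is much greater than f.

46.49 ft

W: 11.3 ft × 304.8 mm/ft = 3444.24 mm.
Magnification m = h/W = dᵢ/dₒ; combined with 1/f = 1/dₒ + 1/dᵢ this gives dₒ = f·(1 + W/h).
dₒ = 75.1 mm × (1 + 3444.24/18.35) = 75.1 × 188.6970 ≈ 14171.144 mm = 14171.144/304.8 ft = 46.4933 ft.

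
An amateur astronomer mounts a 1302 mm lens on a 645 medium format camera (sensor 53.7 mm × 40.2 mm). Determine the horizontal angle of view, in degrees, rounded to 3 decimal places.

2.363°

Angle of view α = 2·arctan(w/2f) with w = 53.7 mm and f = 1302 mm.
w/2f = 0.02062; arctan(0.02062) ≈ 1.1814°, so α ≈ 2.3628°.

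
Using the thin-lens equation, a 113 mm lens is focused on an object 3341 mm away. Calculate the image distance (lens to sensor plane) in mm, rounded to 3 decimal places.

116.956 mm

1/dᵢ = 1/f − 1/dₒ = 1/113 − 1/3341 = 0.0085502 mm⁻¹.
dᵢ = 1/0.0085502 ≈ 116.9557 mm.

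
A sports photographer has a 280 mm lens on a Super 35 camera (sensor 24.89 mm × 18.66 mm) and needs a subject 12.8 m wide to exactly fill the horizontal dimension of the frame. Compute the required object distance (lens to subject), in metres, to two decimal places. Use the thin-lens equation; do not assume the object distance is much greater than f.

144.27 m

W: 12.8 m = 12800 mm.
Magnification m = w/W = dᵢ/dₒ; combined with 1/f = 1/dₒ + 1/dᵢ this gives dₒ = f·(1 + W/w).
dₒ = 280 mm × (1 + 12800/24.89) = 280 × 515.2628 ≈ 144273.572 mm = 144.274 m.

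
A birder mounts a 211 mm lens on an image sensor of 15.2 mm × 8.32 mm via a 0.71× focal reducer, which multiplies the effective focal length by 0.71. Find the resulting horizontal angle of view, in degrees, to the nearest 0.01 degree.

Effective focal length f = 211 × 0.71 = 149.81 mm.
α = 2·arctan(15.2 / (2 × 149.81)) = 2·arctan(0.05073) ≈ 5.8084°.

5.81°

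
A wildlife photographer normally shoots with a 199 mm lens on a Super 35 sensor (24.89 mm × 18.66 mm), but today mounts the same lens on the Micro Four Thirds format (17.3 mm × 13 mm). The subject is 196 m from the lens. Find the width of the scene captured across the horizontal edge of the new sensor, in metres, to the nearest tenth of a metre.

17.0 m

The focal length stays 199 mm; the relevant sensor dimension is now w = 17.3 mm. Object distance dₒ = 196 m = 196000 mm.
Thin-lens field width W = w·(dₒ − f)/f = 17.3 × (196000 − 199)/199 ≈ 17021.896 mm = 17.0219 m.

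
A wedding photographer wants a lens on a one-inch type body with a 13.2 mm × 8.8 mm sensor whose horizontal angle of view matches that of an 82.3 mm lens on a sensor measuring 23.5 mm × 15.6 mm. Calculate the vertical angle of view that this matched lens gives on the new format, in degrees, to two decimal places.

Equal horizontal AOV ⇒ f₂ = f₁ · 13.2/23.5 = 82.3 × 0.56170 ≈ 46.2281 mm.
Vertical AOV on the new format = 2·arctan(8.8 / (2 × 46.2281)) = 2·arctan(0.09518) ≈ 10.8741°.

10.87°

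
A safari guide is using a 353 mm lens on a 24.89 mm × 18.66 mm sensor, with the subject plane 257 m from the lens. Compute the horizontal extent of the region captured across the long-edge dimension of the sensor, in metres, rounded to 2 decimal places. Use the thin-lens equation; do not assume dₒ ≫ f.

18.10 m

dₒ: 257 m = 257000 mm.
Similar triangles through the lens centre give W/dₒ = w/dᵢ; with 1/f = 1/dₒ + 1/dᵢ this gives W = w·(dₒ − f)/f.
W = 24.89 mm × (257000 − 353) / 353 = 24.89 × 727.0453 ≈ 18096.158 mm = 18.0962 m.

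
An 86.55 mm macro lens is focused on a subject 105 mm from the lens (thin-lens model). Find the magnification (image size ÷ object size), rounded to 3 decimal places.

Thin lens: 1/f = 1/dₒ + 1/dᵢ → 1/dᵢ = 1/86.55 − 1/105 = 0.0020302 mm⁻¹, so dᵢ ≈ 492.5610 mm.
Magnification m = dᵢ/dₒ = 492.5610/105 ≈ 4.69106.

4.691×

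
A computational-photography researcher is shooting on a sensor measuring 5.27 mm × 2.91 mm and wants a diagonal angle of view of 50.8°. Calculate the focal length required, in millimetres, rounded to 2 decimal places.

Sensor diagonal = √(5.27² + 2.91²) = √36.2410 ≈ 6.0200 mm.
From α = 2·arctan(d/2f) we get f = d / (2·tan(α/2)).
With d = 6.0200 mm and α/2 = 25.4°, tan(α/2) ≈ 0.47483, so f ≈ 6.0200 / 0.94967 ≈ 6.3391 mm.

6.34 mm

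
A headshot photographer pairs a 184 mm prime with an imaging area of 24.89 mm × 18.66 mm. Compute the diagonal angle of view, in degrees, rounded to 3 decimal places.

Sensor diagonal = √(24.89² + 18.66²) = √967.7077 ≈ 31.1080 mm.
Angle of view α = 2·arctan(d/2f) with d = 31.1080 mm and f = 184 mm.
d/2f = 0.08453; arctan(0.08453) ≈ 4.8319°, so α ≈ 9.6637°.

9.664°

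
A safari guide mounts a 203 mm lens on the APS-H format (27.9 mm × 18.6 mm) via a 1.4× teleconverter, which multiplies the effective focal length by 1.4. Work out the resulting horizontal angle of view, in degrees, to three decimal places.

Effective focal length f = 203 × 1.4 = 284.2 mm.
α = 2·arctan(27.9 / (2 × 284.2)) = 2·arctan(0.04909) ≈ 5.6202°.

5.620°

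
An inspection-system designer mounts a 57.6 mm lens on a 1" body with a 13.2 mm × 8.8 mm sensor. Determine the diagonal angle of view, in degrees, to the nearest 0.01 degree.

15.68°

Sensor diagonal = √(13.2² + 8.8²) = √251.6800 ≈ 15.8644 mm.
Angle of view α = 2·arctan(d/2f) with d = 15.8644 mm and f = 57.6 mm.
d/2f = 0.13771; arctan(0.13771) ≈ 7.8410°, so α ≈ 15.6820°.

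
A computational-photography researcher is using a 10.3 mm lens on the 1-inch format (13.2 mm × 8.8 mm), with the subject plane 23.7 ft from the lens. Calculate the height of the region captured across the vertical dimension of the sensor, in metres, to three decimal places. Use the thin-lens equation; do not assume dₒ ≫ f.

dₒ: 23.7 ft × 304.8 mm/ft = 7223.76 mm.
Similar triangles through the lens centre give W/dₒ = h/dᵢ; with 1/f = 1/dₒ + 1/dᵢ this gives W = h·(dₒ − f)/f.
W = 8.8 mm × (7223.76 − 10.3) / 10.3 = 8.8 × 700.3359 ≈ 6162.956 mm = 6.16296 m.

6.163 m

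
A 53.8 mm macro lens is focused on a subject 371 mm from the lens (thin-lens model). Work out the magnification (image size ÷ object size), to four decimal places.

Thin lens: 1/f = 1/dₒ + 1/dᵢ → 1/dᵢ = 1/53.8 − 1/371 = 0.0158919 mm⁻¹, so dᵢ ≈ 62.9250 mm.
Magnification m = dᵢ/dₒ = 62.9250/371 ≈ 0.16961.

0.1696×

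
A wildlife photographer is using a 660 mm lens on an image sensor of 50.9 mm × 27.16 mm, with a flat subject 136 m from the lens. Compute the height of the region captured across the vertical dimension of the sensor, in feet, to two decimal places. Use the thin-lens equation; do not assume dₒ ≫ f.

dₒ: 136 m = 136000 mm.
Similar triangles through the lens centre give W/dₒ = h/dᵢ; with 1/f = 1/dₒ + 1/dᵢ this gives W = h·(dₒ − f)/f.
W = 27.16 mm × (136000 − 660) / 660 = 27.16 × 205.0606 ≈ 5569.446 mm = 5569.446/304.8 ft = 18.2725 ft.

18.27 ft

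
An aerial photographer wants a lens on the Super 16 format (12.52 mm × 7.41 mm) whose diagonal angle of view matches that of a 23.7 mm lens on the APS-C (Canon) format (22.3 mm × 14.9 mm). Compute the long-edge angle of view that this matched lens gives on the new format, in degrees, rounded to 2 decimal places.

Sensor diagonal = √(22.3² + 14.9²) = √719.3000 ≈ 26.8198 mm.
Sensor diagonal = √(12.52² + 7.41²) = √211.6585 ≈ 14.5485 mm.
Equal diagonal AOV ⇒ f₂ = f₁ · 14.5485/26.8198 = 23.7 × 0.54245 ≈ 12.8562 mm.
Long-edge AOV on the new format = 2·arctan(12.52 / (2 × 12.8562)) = 2·arctan(0.48693) ≈ 51.9253°.

51.93°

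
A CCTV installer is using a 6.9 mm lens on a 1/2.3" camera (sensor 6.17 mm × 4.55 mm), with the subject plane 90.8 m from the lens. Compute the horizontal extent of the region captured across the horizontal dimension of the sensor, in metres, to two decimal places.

81.19 m

dₒ: 90.8 m = 90800 mm.
Similar triangles through the lens centre give W/dₒ = w/dᵢ; with 1/f = 1/dₒ + 1/dᵢ this gives W = w·(dₒ − f)/f.
W = 6.17 mm × (90800 − 6.9) / 6.9 = 6.17 × 13158.4203 ≈ 81187.453 mm = 81.1875 m.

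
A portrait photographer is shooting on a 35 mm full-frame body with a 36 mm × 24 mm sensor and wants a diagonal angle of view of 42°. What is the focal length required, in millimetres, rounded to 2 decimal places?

56.36 mm

Sensor diagonal = √(36² + 24²) = √1872.0000 ≈ 43.2666 mm.
From α = 2·arctan(d/2f) we get f = d / (2·tan(α/2)).
With d = 43.2666 mm and α/2 = 21°, tan(α/2) ≈ 0.38386, so f ≈ 43.2666 / 0.76773 ≈ 56.3567 mm.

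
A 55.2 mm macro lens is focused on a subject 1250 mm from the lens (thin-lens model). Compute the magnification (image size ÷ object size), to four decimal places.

0.0462×

Thin lens: 1/f = 1/dₒ + 1/dᵢ → 1/dᵢ = 1/55.2 − 1/1250 = 0.0173159 mm⁻¹, so dᵢ ≈ 57.7503 mm.
Magnification m = dᵢ/dₒ = 57.7503/1250 ≈ 0.04620.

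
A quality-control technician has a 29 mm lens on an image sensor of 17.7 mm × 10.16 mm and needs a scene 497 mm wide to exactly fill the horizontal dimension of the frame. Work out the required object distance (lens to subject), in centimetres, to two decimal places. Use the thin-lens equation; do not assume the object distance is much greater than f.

84.33 cm

Magnification m = w/W = dᵢ/dₒ; combined with 1/f = 1/dₒ + 1/dᵢ this gives dₒ = f·(1 + W/w).
dₒ = 29 mm × (1 + 497/17.7) = 29 × 29.0791 ≈ 843.294 mm = 84.3294 cm.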